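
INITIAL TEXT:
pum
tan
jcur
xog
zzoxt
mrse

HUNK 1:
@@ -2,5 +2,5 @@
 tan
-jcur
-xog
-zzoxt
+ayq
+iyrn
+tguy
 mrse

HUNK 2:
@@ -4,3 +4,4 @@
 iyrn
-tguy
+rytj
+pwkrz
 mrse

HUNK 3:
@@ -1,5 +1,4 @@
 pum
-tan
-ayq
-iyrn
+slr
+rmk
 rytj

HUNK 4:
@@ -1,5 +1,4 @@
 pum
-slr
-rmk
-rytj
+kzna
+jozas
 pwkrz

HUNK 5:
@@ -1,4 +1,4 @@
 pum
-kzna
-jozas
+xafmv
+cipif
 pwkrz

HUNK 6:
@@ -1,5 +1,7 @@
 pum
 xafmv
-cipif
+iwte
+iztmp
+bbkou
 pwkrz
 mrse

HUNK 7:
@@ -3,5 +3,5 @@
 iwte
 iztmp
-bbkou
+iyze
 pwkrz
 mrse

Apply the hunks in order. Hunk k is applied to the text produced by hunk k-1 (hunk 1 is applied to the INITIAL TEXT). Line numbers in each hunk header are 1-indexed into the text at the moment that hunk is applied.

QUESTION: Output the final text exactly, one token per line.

Answer: pum
xafmv
iwte
iztmp
iyze
pwkrz
mrse

Derivation:
Hunk 1: at line 2 remove [jcur,xog,zzoxt] add [ayq,iyrn,tguy] -> 6 lines: pum tan ayq iyrn tguy mrse
Hunk 2: at line 4 remove [tguy] add [rytj,pwkrz] -> 7 lines: pum tan ayq iyrn rytj pwkrz mrse
Hunk 3: at line 1 remove [tan,ayq,iyrn] add [slr,rmk] -> 6 lines: pum slr rmk rytj pwkrz mrse
Hunk 4: at line 1 remove [slr,rmk,rytj] add [kzna,jozas] -> 5 lines: pum kzna jozas pwkrz mrse
Hunk 5: at line 1 remove [kzna,jozas] add [xafmv,cipif] -> 5 lines: pum xafmv cipif pwkrz mrse
Hunk 6: at line 1 remove [cipif] add [iwte,iztmp,bbkou] -> 7 lines: pum xafmv iwte iztmp bbkou pwkrz mrse
Hunk 7: at line 3 remove [bbkou] add [iyze] -> 7 lines: pum xafmv iwte iztmp iyze pwkrz mrse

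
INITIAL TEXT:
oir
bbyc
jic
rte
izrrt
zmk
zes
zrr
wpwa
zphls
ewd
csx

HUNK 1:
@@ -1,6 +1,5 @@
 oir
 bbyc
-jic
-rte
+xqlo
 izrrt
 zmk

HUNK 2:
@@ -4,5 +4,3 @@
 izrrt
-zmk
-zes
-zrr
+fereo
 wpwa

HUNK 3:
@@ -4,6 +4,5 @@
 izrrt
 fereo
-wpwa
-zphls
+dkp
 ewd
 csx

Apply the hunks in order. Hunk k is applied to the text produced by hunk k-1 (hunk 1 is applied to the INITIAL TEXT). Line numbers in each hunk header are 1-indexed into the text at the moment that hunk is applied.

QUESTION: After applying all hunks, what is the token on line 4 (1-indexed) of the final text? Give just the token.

Hunk 1: at line 1 remove [jic,rte] add [xqlo] -> 11 lines: oir bbyc xqlo izrrt zmk zes zrr wpwa zphls ewd csx
Hunk 2: at line 4 remove [zmk,zes,zrr] add [fereo] -> 9 lines: oir bbyc xqlo izrrt fereo wpwa zphls ewd csx
Hunk 3: at line 4 remove [wpwa,zphls] add [dkp] -> 8 lines: oir bbyc xqlo izrrt fereo dkp ewd csx
Final line 4: izrrt

Answer: izrrt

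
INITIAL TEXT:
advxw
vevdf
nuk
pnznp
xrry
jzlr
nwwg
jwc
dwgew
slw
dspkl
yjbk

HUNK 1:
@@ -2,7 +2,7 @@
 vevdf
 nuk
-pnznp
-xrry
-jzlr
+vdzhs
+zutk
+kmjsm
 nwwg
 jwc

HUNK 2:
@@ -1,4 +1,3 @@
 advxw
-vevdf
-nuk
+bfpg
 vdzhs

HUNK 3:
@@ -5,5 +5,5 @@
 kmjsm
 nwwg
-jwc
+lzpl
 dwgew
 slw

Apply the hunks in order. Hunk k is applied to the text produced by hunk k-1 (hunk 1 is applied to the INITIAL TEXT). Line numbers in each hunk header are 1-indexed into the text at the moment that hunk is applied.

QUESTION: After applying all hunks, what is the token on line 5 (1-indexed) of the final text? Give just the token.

Hunk 1: at line 2 remove [pnznp,xrry,jzlr] add [vdzhs,zutk,kmjsm] -> 12 lines: advxw vevdf nuk vdzhs zutk kmjsm nwwg jwc dwgew slw dspkl yjbk
Hunk 2: at line 1 remove [vevdf,nuk] add [bfpg] -> 11 lines: advxw bfpg vdzhs zutk kmjsm nwwg jwc dwgew slw dspkl yjbk
Hunk 3: at line 5 remove [jwc] add [lzpl] -> 11 lines: advxw bfpg vdzhs zutk kmjsm nwwg lzpl dwgew slw dspkl yjbk
Final line 5: kmjsm

Answer: kmjsm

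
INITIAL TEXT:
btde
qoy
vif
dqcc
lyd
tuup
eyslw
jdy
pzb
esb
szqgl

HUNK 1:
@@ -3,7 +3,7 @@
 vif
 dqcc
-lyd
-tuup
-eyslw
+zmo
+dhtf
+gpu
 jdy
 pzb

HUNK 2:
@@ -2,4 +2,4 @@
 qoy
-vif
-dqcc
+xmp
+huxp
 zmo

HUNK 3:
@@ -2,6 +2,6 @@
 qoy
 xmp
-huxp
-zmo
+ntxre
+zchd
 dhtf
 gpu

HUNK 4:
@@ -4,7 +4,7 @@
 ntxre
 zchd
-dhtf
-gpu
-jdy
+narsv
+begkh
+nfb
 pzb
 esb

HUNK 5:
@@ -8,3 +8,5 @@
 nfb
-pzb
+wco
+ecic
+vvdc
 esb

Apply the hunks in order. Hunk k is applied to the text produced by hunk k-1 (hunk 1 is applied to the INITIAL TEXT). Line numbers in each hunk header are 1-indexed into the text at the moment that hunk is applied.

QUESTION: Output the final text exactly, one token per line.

Answer: btde
qoy
xmp
ntxre
zchd
narsv
begkh
nfb
wco
ecic
vvdc
esb
szqgl

Derivation:
Hunk 1: at line 3 remove [lyd,tuup,eyslw] add [zmo,dhtf,gpu] -> 11 lines: btde qoy vif dqcc zmo dhtf gpu jdy pzb esb szqgl
Hunk 2: at line 2 remove [vif,dqcc] add [xmp,huxp] -> 11 lines: btde qoy xmp huxp zmo dhtf gpu jdy pzb esb szqgl
Hunk 3: at line 2 remove [huxp,zmo] add [ntxre,zchd] -> 11 lines: btde qoy xmp ntxre zchd dhtf gpu jdy pzb esb szqgl
Hunk 4: at line 4 remove [dhtf,gpu,jdy] add [narsv,begkh,nfb] -> 11 lines: btde qoy xmp ntxre zchd narsv begkh nfb pzb esb szqgl
Hunk 5: at line 8 remove [pzb] add [wco,ecic,vvdc] -> 13 lines: btde qoy xmp ntxre zchd narsv begkh nfb wco ecic vvdc esb szqgl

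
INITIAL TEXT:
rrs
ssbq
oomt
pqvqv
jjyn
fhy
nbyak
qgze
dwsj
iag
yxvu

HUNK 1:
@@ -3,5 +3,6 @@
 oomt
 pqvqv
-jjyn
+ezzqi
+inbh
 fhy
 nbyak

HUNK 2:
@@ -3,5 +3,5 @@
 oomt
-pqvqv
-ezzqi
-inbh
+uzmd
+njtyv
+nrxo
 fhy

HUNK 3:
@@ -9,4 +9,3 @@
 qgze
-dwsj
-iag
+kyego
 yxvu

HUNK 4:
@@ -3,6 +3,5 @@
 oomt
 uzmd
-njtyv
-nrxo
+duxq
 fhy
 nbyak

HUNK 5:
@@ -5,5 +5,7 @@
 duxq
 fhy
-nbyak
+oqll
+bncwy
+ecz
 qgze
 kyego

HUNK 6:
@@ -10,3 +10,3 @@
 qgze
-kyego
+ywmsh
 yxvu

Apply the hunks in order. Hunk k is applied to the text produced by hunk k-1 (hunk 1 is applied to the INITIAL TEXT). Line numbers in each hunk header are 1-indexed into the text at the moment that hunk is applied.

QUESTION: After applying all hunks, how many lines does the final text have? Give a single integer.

Hunk 1: at line 3 remove [jjyn] add [ezzqi,inbh] -> 12 lines: rrs ssbq oomt pqvqv ezzqi inbh fhy nbyak qgze dwsj iag yxvu
Hunk 2: at line 3 remove [pqvqv,ezzqi,inbh] add [uzmd,njtyv,nrxo] -> 12 lines: rrs ssbq oomt uzmd njtyv nrxo fhy nbyak qgze dwsj iag yxvu
Hunk 3: at line 9 remove [dwsj,iag] add [kyego] -> 11 lines: rrs ssbq oomt uzmd njtyv nrxo fhy nbyak qgze kyego yxvu
Hunk 4: at line 3 remove [njtyv,nrxo] add [duxq] -> 10 lines: rrs ssbq oomt uzmd duxq fhy nbyak qgze kyego yxvu
Hunk 5: at line 5 remove [nbyak] add [oqll,bncwy,ecz] -> 12 lines: rrs ssbq oomt uzmd duxq fhy oqll bncwy ecz qgze kyego yxvu
Hunk 6: at line 10 remove [kyego] add [ywmsh] -> 12 lines: rrs ssbq oomt uzmd duxq fhy oqll bncwy ecz qgze ywmsh yxvu
Final line count: 12

Answer: 12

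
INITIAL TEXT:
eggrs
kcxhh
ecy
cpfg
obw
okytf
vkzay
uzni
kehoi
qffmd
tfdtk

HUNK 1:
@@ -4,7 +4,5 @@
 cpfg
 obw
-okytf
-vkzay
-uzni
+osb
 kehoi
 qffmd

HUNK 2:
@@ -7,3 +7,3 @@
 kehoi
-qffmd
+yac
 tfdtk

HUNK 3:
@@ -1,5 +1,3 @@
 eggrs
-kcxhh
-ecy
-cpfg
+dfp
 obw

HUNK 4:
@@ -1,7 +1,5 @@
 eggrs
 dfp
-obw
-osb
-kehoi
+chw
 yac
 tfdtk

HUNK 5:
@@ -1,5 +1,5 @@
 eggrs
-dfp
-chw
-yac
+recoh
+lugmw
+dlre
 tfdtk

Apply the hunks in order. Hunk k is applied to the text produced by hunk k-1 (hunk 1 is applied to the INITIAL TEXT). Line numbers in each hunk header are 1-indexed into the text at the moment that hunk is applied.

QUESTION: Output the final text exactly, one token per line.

Hunk 1: at line 4 remove [okytf,vkzay,uzni] add [osb] -> 9 lines: eggrs kcxhh ecy cpfg obw osb kehoi qffmd tfdtk
Hunk 2: at line 7 remove [qffmd] add [yac] -> 9 lines: eggrs kcxhh ecy cpfg obw osb kehoi yac tfdtk
Hunk 3: at line 1 remove [kcxhh,ecy,cpfg] add [dfp] -> 7 lines: eggrs dfp obw osb kehoi yac tfdtk
Hunk 4: at line 1 remove [obw,osb,kehoi] add [chw] -> 5 lines: eggrs dfp chw yac tfdtk
Hunk 5: at line 1 remove [dfp,chw,yac] add [recoh,lugmw,dlre] -> 5 lines: eggrs recoh lugmw dlre tfdtk

Answer: eggrs
recoh
lugmw
dlre
tfdtk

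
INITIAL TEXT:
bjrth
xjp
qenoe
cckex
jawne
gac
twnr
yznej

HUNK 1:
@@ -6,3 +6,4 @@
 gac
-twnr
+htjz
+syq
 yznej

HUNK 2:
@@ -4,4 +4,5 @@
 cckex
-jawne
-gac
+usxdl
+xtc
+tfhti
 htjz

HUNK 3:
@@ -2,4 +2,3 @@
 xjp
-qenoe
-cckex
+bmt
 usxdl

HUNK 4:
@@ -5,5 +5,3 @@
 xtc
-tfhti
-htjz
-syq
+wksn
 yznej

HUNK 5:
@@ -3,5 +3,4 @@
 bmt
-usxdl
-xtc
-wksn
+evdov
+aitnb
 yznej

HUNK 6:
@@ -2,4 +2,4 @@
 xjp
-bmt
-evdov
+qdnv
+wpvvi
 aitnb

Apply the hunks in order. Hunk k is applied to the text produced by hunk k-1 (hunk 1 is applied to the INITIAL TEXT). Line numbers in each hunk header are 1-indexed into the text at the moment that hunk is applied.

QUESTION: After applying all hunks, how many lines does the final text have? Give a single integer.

Hunk 1: at line 6 remove [twnr] add [htjz,syq] -> 9 lines: bjrth xjp qenoe cckex jawne gac htjz syq yznej
Hunk 2: at line 4 remove [jawne,gac] add [usxdl,xtc,tfhti] -> 10 lines: bjrth xjp qenoe cckex usxdl xtc tfhti htjz syq yznej
Hunk 3: at line 2 remove [qenoe,cckex] add [bmt] -> 9 lines: bjrth xjp bmt usxdl xtc tfhti htjz syq yznej
Hunk 4: at line 5 remove [tfhti,htjz,syq] add [wksn] -> 7 lines: bjrth xjp bmt usxdl xtc wksn yznej
Hunk 5: at line 3 remove [usxdl,xtc,wksn] add [evdov,aitnb] -> 6 lines: bjrth xjp bmt evdov aitnb yznej
Hunk 6: at line 2 remove [bmt,evdov] add [qdnv,wpvvi] -> 6 lines: bjrth xjp qdnv wpvvi aitnb yznej
Final line count: 6

Answer: 6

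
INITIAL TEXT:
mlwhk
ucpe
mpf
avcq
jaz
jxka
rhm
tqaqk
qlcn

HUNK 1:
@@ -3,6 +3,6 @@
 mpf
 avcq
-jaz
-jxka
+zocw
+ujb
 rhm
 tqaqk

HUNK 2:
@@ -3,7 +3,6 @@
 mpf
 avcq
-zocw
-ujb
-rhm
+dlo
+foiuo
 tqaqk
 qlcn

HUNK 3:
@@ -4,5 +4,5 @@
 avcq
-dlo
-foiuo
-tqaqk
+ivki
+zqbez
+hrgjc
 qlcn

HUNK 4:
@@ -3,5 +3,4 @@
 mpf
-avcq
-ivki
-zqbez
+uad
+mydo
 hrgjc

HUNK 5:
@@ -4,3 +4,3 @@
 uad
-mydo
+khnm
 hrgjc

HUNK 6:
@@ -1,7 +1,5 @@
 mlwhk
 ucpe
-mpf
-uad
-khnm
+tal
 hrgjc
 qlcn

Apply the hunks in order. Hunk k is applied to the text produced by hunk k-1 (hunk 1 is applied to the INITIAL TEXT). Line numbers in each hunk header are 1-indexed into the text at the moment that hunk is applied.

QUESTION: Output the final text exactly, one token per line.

Answer: mlwhk
ucpe
tal
hrgjc
qlcn

Derivation:
Hunk 1: at line 3 remove [jaz,jxka] add [zocw,ujb] -> 9 lines: mlwhk ucpe mpf avcq zocw ujb rhm tqaqk qlcn
Hunk 2: at line 3 remove [zocw,ujb,rhm] add [dlo,foiuo] -> 8 lines: mlwhk ucpe mpf avcq dlo foiuo tqaqk qlcn
Hunk 3: at line 4 remove [dlo,foiuo,tqaqk] add [ivki,zqbez,hrgjc] -> 8 lines: mlwhk ucpe mpf avcq ivki zqbez hrgjc qlcn
Hunk 4: at line 3 remove [avcq,ivki,zqbez] add [uad,mydo] -> 7 lines: mlwhk ucpe mpf uad mydo hrgjc qlcn
Hunk 5: at line 4 remove [mydo] add [khnm] -> 7 lines: mlwhk ucpe mpf uad khnm hrgjc qlcn
Hunk 6: at line 1 remove [mpf,uad,khnm] add [tal] -> 5 lines: mlwhk ucpe tal hrgjc qlcn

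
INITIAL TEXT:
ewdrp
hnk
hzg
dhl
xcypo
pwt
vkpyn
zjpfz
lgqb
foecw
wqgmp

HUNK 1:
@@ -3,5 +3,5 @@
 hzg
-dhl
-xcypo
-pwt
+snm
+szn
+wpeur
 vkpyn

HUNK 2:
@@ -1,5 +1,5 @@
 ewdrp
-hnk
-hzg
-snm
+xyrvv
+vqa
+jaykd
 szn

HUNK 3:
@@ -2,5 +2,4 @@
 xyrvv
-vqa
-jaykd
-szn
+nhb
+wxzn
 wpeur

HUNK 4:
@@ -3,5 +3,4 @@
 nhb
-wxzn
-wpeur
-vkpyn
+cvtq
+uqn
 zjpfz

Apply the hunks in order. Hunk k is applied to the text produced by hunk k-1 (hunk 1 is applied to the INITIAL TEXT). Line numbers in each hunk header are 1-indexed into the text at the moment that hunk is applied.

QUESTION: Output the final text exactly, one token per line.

Answer: ewdrp
xyrvv
nhb
cvtq
uqn
zjpfz
lgqb
foecw
wqgmp

Derivation:
Hunk 1: at line 3 remove [dhl,xcypo,pwt] add [snm,szn,wpeur] -> 11 lines: ewdrp hnk hzg snm szn wpeur vkpyn zjpfz lgqb foecw wqgmp
Hunk 2: at line 1 remove [hnk,hzg,snm] add [xyrvv,vqa,jaykd] -> 11 lines: ewdrp xyrvv vqa jaykd szn wpeur vkpyn zjpfz lgqb foecw wqgmp
Hunk 3: at line 2 remove [vqa,jaykd,szn] add [nhb,wxzn] -> 10 lines: ewdrp xyrvv nhb wxzn wpeur vkpyn zjpfz lgqb foecw wqgmp
Hunk 4: at line 3 remove [wxzn,wpeur,vkpyn] add [cvtq,uqn] -> 9 lines: ewdrp xyrvv nhb cvtq uqn zjpfz lgqb foecw wqgmp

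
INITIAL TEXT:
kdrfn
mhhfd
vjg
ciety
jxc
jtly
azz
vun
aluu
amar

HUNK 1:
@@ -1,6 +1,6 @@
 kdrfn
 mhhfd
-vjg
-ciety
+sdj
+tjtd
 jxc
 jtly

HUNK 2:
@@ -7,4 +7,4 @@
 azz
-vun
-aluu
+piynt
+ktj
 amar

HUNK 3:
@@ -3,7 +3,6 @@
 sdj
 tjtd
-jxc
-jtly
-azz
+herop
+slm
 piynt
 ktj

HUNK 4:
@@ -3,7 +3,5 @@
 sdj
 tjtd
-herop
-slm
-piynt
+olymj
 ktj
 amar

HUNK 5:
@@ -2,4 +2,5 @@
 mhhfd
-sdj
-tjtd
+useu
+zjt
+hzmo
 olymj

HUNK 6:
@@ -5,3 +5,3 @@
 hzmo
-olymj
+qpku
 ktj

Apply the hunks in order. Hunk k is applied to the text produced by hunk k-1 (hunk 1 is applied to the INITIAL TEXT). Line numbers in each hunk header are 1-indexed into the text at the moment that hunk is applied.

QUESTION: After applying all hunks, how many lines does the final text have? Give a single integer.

Answer: 8

Derivation:
Hunk 1: at line 1 remove [vjg,ciety] add [sdj,tjtd] -> 10 lines: kdrfn mhhfd sdj tjtd jxc jtly azz vun aluu amar
Hunk 2: at line 7 remove [vun,aluu] add [piynt,ktj] -> 10 lines: kdrfn mhhfd sdj tjtd jxc jtly azz piynt ktj amar
Hunk 3: at line 3 remove [jxc,jtly,azz] add [herop,slm] -> 9 lines: kdrfn mhhfd sdj tjtd herop slm piynt ktj amar
Hunk 4: at line 3 remove [herop,slm,piynt] add [olymj] -> 7 lines: kdrfn mhhfd sdj tjtd olymj ktj amar
Hunk 5: at line 2 remove [sdj,tjtd] add [useu,zjt,hzmo] -> 8 lines: kdrfn mhhfd useu zjt hzmo olymj ktj amar
Hunk 6: at line 5 remove [olymj] add [qpku] -> 8 lines: kdrfn mhhfd useu zjt hzmo qpku ktj amar
Final line count: 8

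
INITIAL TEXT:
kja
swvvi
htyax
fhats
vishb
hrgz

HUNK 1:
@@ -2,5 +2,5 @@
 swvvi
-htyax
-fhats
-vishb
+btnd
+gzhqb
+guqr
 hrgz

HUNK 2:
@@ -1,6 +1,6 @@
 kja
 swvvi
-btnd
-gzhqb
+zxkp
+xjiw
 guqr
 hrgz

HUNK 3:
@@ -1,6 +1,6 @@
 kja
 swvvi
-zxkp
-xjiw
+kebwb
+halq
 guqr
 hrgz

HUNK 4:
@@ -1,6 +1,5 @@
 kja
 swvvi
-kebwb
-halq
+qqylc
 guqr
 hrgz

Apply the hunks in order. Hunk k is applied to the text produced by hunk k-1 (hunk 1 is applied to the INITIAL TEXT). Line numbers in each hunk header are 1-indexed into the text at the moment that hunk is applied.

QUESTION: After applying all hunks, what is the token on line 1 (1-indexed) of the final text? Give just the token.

Answer: kja

Derivation:
Hunk 1: at line 2 remove [htyax,fhats,vishb] add [btnd,gzhqb,guqr] -> 6 lines: kja swvvi btnd gzhqb guqr hrgz
Hunk 2: at line 1 remove [btnd,gzhqb] add [zxkp,xjiw] -> 6 lines: kja swvvi zxkp xjiw guqr hrgz
Hunk 3: at line 1 remove [zxkp,xjiw] add [kebwb,halq] -> 6 lines: kja swvvi kebwb halq guqr hrgz
Hunk 4: at line 1 remove [kebwb,halq] add [qqylc] -> 5 lines: kja swvvi qqylc guqr hrgz
Final line 1: kja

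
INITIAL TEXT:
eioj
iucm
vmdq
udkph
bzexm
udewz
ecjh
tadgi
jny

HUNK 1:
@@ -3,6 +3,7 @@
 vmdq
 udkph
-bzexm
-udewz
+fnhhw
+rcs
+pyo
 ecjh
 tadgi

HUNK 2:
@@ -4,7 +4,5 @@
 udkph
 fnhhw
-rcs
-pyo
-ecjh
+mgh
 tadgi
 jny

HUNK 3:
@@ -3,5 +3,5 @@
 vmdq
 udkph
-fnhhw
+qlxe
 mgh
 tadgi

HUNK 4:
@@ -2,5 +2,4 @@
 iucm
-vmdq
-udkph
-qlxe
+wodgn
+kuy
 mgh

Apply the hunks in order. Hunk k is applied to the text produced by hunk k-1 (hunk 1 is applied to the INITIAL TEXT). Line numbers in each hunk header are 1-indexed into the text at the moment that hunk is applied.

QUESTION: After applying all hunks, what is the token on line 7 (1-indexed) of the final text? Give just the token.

Answer: jny

Derivation:
Hunk 1: at line 3 remove [bzexm,udewz] add [fnhhw,rcs,pyo] -> 10 lines: eioj iucm vmdq udkph fnhhw rcs pyo ecjh tadgi jny
Hunk 2: at line 4 remove [rcs,pyo,ecjh] add [mgh] -> 8 lines: eioj iucm vmdq udkph fnhhw mgh tadgi jny
Hunk 3: at line 3 remove [fnhhw] add [qlxe] -> 8 lines: eioj iucm vmdq udkph qlxe mgh tadgi jny
Hunk 4: at line 2 remove [vmdq,udkph,qlxe] add [wodgn,kuy] -> 7 lines: eioj iucm wodgn kuy mgh tadgi jny
Final line 7: jny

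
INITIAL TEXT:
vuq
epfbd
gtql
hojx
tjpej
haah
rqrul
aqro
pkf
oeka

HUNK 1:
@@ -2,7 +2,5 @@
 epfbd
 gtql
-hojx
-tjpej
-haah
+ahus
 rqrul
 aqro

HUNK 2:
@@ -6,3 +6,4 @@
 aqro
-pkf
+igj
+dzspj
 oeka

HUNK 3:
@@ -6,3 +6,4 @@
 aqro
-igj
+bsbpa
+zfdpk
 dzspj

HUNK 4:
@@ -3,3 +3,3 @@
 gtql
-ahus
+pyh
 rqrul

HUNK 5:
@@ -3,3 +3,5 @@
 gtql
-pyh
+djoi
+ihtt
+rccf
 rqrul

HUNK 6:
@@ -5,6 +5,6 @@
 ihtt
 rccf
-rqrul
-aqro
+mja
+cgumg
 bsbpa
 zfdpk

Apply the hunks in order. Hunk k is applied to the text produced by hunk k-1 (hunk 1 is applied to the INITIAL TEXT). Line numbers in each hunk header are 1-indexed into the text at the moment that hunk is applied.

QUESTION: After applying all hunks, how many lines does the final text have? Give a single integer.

Answer: 12

Derivation:
Hunk 1: at line 2 remove [hojx,tjpej,haah] add [ahus] -> 8 lines: vuq epfbd gtql ahus rqrul aqro pkf oeka
Hunk 2: at line 6 remove [pkf] add [igj,dzspj] -> 9 lines: vuq epfbd gtql ahus rqrul aqro igj dzspj oeka
Hunk 3: at line 6 remove [igj] add [bsbpa,zfdpk] -> 10 lines: vuq epfbd gtql ahus rqrul aqro bsbpa zfdpk dzspj oeka
Hunk 4: at line 3 remove [ahus] add [pyh] -> 10 lines: vuq epfbd gtql pyh rqrul aqro bsbpa zfdpk dzspj oeka
Hunk 5: at line 3 remove [pyh] add [djoi,ihtt,rccf] -> 12 lines: vuq epfbd gtql djoi ihtt rccf rqrul aqro bsbpa zfdpk dzspj oeka
Hunk 6: at line 5 remove [rqrul,aqro] add [mja,cgumg] -> 12 lines: vuq epfbd gtql djoi ihtt rccf mja cgumg bsbpa zfdpk dzspj oeka
Final line count: 12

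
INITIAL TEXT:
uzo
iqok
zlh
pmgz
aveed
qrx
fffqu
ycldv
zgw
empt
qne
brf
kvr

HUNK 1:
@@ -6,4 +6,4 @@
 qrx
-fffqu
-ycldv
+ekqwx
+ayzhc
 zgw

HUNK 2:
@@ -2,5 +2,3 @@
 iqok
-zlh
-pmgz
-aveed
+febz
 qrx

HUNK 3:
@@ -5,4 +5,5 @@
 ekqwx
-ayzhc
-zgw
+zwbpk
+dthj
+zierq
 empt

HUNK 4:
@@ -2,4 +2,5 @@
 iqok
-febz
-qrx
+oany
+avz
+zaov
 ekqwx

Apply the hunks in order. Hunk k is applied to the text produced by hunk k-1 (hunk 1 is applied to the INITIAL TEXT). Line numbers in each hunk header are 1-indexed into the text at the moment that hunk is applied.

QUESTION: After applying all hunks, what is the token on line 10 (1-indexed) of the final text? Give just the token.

Answer: empt

Derivation:
Hunk 1: at line 6 remove [fffqu,ycldv] add [ekqwx,ayzhc] -> 13 lines: uzo iqok zlh pmgz aveed qrx ekqwx ayzhc zgw empt qne brf kvr
Hunk 2: at line 2 remove [zlh,pmgz,aveed] add [febz] -> 11 lines: uzo iqok febz qrx ekqwx ayzhc zgw empt qne brf kvr
Hunk 3: at line 5 remove [ayzhc,zgw] add [zwbpk,dthj,zierq] -> 12 lines: uzo iqok febz qrx ekqwx zwbpk dthj zierq empt qne brf kvr
Hunk 4: at line 2 remove [febz,qrx] add [oany,avz,zaov] -> 13 lines: uzo iqok oany avz zaov ekqwx zwbpk dthj zierq empt qne brf kvr
Final line 10: empt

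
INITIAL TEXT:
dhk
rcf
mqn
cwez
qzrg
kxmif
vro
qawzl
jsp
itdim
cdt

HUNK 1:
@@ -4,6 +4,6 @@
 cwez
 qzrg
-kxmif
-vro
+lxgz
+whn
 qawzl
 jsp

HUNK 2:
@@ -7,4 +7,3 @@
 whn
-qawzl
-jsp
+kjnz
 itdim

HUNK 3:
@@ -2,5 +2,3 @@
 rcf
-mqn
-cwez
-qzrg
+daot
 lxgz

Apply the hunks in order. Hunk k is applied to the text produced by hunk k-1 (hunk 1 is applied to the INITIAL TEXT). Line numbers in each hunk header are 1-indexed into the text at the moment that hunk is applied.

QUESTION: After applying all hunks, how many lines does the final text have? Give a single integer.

Hunk 1: at line 4 remove [kxmif,vro] add [lxgz,whn] -> 11 lines: dhk rcf mqn cwez qzrg lxgz whn qawzl jsp itdim cdt
Hunk 2: at line 7 remove [qawzl,jsp] add [kjnz] -> 10 lines: dhk rcf mqn cwez qzrg lxgz whn kjnz itdim cdt
Hunk 3: at line 2 remove [mqn,cwez,qzrg] add [daot] -> 8 lines: dhk rcf daot lxgz whn kjnz itdim cdt
Final line count: 8

Answer: 8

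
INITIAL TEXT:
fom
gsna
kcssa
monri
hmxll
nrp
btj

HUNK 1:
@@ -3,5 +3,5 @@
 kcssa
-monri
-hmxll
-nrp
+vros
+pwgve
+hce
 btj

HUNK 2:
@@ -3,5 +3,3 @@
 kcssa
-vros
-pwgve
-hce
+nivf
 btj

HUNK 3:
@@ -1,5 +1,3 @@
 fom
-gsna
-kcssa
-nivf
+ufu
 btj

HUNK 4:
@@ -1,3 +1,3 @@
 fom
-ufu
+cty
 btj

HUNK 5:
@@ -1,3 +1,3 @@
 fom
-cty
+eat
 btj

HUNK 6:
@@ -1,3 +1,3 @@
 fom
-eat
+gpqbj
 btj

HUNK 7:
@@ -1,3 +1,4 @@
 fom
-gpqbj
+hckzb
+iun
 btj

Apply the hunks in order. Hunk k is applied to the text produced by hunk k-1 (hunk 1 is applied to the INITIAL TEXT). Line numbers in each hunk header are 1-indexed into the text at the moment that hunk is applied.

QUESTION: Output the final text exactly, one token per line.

Answer: fom
hckzb
iun
btj

Derivation:
Hunk 1: at line 3 remove [monri,hmxll,nrp] add [vros,pwgve,hce] -> 7 lines: fom gsna kcssa vros pwgve hce btj
Hunk 2: at line 3 remove [vros,pwgve,hce] add [nivf] -> 5 lines: fom gsna kcssa nivf btj
Hunk 3: at line 1 remove [gsna,kcssa,nivf] add [ufu] -> 3 lines: fom ufu btj
Hunk 4: at line 1 remove [ufu] add [cty] -> 3 lines: fom cty btj
Hunk 5: at line 1 remove [cty] add [eat] -> 3 lines: fom eat btj
Hunk 6: at line 1 remove [eat] add [gpqbj] -> 3 lines: fom gpqbj btj
Hunk 7: at line 1 remove [gpqbj] add [hckzb,iun] -> 4 lines: fom hckzb iun btj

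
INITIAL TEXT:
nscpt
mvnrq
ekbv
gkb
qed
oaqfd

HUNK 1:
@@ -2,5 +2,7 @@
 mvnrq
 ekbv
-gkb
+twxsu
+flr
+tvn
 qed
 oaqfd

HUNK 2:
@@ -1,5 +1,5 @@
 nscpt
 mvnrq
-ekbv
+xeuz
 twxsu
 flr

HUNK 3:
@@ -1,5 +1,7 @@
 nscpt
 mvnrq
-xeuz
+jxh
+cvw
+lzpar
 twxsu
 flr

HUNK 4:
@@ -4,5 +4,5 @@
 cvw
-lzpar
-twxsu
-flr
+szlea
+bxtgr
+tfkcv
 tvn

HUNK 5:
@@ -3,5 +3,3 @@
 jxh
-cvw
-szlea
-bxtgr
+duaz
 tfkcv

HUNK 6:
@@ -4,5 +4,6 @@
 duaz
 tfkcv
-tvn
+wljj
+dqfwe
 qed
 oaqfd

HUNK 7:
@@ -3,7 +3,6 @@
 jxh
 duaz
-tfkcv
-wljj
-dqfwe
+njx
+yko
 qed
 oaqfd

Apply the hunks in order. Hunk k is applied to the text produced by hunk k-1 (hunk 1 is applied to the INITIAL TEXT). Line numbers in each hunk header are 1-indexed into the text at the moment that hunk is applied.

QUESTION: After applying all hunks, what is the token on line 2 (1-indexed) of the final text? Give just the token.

Hunk 1: at line 2 remove [gkb] add [twxsu,flr,tvn] -> 8 lines: nscpt mvnrq ekbv twxsu flr tvn qed oaqfd
Hunk 2: at line 1 remove [ekbv] add [xeuz] -> 8 lines: nscpt mvnrq xeuz twxsu flr tvn qed oaqfd
Hunk 3: at line 1 remove [xeuz] add [jxh,cvw,lzpar] -> 10 lines: nscpt mvnrq jxh cvw lzpar twxsu flr tvn qed oaqfd
Hunk 4: at line 4 remove [lzpar,twxsu,flr] add [szlea,bxtgr,tfkcv] -> 10 lines: nscpt mvnrq jxh cvw szlea bxtgr tfkcv tvn qed oaqfd
Hunk 5: at line 3 remove [cvw,szlea,bxtgr] add [duaz] -> 8 lines: nscpt mvnrq jxh duaz tfkcv tvn qed oaqfd
Hunk 6: at line 4 remove [tvn] add [wljj,dqfwe] -> 9 lines: nscpt mvnrq jxh duaz tfkcv wljj dqfwe qed oaqfd
Hunk 7: at line 3 remove [tfkcv,wljj,dqfwe] add [njx,yko] -> 8 lines: nscpt mvnrq jxh duaz njx yko qed oaqfd
Final line 2: mvnrq

Answer: mvnrq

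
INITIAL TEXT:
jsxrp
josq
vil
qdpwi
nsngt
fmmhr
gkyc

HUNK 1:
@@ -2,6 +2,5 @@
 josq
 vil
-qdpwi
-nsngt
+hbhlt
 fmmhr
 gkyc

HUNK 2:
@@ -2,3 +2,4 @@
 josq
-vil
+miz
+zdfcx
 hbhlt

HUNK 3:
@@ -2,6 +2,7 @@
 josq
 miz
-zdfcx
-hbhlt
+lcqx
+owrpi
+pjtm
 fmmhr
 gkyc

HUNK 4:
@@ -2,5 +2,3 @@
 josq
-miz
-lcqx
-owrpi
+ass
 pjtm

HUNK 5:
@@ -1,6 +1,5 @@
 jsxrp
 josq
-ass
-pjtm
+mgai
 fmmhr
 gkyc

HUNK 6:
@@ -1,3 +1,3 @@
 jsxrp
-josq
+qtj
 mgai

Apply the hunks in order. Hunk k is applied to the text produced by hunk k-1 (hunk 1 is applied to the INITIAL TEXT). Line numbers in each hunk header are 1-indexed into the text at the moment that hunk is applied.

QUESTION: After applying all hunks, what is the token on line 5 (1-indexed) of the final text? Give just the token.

Hunk 1: at line 2 remove [qdpwi,nsngt] add [hbhlt] -> 6 lines: jsxrp josq vil hbhlt fmmhr gkyc
Hunk 2: at line 2 remove [vil] add [miz,zdfcx] -> 7 lines: jsxrp josq miz zdfcx hbhlt fmmhr gkyc
Hunk 3: at line 2 remove [zdfcx,hbhlt] add [lcqx,owrpi,pjtm] -> 8 lines: jsxrp josq miz lcqx owrpi pjtm fmmhr gkyc
Hunk 4: at line 2 remove [miz,lcqx,owrpi] add [ass] -> 6 lines: jsxrp josq ass pjtm fmmhr gkyc
Hunk 5: at line 1 remove [ass,pjtm] add [mgai] -> 5 lines: jsxrp josq mgai fmmhr gkyc
Hunk 6: at line 1 remove [josq] add [qtj] -> 5 lines: jsxrp qtj mgai fmmhr gkyc
Final line 5: gkyc

Answer: gkyc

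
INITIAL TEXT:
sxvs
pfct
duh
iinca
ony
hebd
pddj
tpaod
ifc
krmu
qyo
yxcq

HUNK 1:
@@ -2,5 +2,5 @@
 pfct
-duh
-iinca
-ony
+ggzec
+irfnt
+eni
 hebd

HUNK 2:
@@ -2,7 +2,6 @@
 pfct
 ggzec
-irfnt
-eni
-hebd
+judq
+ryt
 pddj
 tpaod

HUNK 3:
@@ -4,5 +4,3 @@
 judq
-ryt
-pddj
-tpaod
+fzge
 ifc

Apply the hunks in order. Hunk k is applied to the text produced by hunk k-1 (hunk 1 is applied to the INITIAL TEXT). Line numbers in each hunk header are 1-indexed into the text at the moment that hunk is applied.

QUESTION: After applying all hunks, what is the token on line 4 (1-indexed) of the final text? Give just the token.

Answer: judq

Derivation:
Hunk 1: at line 2 remove [duh,iinca,ony] add [ggzec,irfnt,eni] -> 12 lines: sxvs pfct ggzec irfnt eni hebd pddj tpaod ifc krmu qyo yxcq
Hunk 2: at line 2 remove [irfnt,eni,hebd] add [judq,ryt] -> 11 lines: sxvs pfct ggzec judq ryt pddj tpaod ifc krmu qyo yxcq
Hunk 3: at line 4 remove [ryt,pddj,tpaod] add [fzge] -> 9 lines: sxvs pfct ggzec judq fzge ifc krmu qyo yxcq
Final line 4: judq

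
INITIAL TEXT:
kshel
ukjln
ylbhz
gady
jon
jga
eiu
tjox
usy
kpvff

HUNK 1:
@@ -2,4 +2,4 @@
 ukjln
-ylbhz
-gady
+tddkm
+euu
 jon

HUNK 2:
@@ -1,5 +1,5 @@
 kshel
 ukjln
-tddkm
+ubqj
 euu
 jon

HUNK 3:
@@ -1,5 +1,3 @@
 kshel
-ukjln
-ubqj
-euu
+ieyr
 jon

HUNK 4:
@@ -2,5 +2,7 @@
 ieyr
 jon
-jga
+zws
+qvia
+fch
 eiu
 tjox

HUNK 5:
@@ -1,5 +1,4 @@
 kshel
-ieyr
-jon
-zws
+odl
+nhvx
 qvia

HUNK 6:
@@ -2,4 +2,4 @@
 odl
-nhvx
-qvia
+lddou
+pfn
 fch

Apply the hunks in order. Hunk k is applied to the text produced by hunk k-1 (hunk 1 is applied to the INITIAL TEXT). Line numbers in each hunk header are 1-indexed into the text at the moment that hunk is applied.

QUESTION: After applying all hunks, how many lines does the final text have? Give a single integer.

Hunk 1: at line 2 remove [ylbhz,gady] add [tddkm,euu] -> 10 lines: kshel ukjln tddkm euu jon jga eiu tjox usy kpvff
Hunk 2: at line 1 remove [tddkm] add [ubqj] -> 10 lines: kshel ukjln ubqj euu jon jga eiu tjox usy kpvff
Hunk 3: at line 1 remove [ukjln,ubqj,euu] add [ieyr] -> 8 lines: kshel ieyr jon jga eiu tjox usy kpvff
Hunk 4: at line 2 remove [jga] add [zws,qvia,fch] -> 10 lines: kshel ieyr jon zws qvia fch eiu tjox usy kpvff
Hunk 5: at line 1 remove [ieyr,jon,zws] add [odl,nhvx] -> 9 lines: kshel odl nhvx qvia fch eiu tjox usy kpvff
Hunk 6: at line 2 remove [nhvx,qvia] add [lddou,pfn] -> 9 lines: kshel odl lddou pfn fch eiu tjox usy kpvff
Final line count: 9

Answer: 9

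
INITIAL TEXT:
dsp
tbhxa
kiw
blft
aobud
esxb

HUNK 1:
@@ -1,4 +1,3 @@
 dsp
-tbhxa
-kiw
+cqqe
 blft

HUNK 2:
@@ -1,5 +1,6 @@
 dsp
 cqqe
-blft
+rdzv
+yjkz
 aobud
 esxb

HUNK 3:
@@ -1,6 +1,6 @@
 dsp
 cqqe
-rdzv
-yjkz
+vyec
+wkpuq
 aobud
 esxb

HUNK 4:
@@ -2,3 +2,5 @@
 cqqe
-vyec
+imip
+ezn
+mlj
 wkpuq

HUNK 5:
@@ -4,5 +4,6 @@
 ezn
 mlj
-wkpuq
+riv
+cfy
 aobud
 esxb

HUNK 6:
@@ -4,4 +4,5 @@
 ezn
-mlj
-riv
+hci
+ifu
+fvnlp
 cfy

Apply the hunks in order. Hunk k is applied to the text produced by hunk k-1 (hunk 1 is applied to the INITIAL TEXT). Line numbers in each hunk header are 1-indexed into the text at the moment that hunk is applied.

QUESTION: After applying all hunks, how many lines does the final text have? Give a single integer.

Answer: 10

Derivation:
Hunk 1: at line 1 remove [tbhxa,kiw] add [cqqe] -> 5 lines: dsp cqqe blft aobud esxb
Hunk 2: at line 1 remove [blft] add [rdzv,yjkz] -> 6 lines: dsp cqqe rdzv yjkz aobud esxb
Hunk 3: at line 1 remove [rdzv,yjkz] add [vyec,wkpuq] -> 6 lines: dsp cqqe vyec wkpuq aobud esxb
Hunk 4: at line 2 remove [vyec] add [imip,ezn,mlj] -> 8 lines: dsp cqqe imip ezn mlj wkpuq aobud esxb
Hunk 5: at line 4 remove [wkpuq] add [riv,cfy] -> 9 lines: dsp cqqe imip ezn mlj riv cfy aobud esxb
Hunk 6: at line 4 remove [mlj,riv] add [hci,ifu,fvnlp] -> 10 lines: dsp cqqe imip ezn hci ifu fvnlp cfy aobud esxb
Final line count: 10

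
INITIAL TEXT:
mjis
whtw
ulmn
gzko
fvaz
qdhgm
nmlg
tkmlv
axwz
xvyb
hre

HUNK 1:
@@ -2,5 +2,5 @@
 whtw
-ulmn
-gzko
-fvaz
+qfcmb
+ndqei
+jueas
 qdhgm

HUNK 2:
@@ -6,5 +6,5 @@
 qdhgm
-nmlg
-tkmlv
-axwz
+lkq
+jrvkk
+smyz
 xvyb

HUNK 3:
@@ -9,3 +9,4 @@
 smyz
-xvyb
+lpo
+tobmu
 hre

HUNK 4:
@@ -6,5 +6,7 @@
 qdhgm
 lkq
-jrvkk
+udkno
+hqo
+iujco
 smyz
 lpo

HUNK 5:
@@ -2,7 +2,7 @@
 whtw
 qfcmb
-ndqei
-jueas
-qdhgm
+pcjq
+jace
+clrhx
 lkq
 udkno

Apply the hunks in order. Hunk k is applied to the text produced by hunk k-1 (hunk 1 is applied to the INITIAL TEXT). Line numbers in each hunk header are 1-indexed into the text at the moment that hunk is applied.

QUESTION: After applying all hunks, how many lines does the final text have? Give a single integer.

Answer: 14

Derivation:
Hunk 1: at line 2 remove [ulmn,gzko,fvaz] add [qfcmb,ndqei,jueas] -> 11 lines: mjis whtw qfcmb ndqei jueas qdhgm nmlg tkmlv axwz xvyb hre
Hunk 2: at line 6 remove [nmlg,tkmlv,axwz] add [lkq,jrvkk,smyz] -> 11 lines: mjis whtw qfcmb ndqei jueas qdhgm lkq jrvkk smyz xvyb hre
Hunk 3: at line 9 remove [xvyb] add [lpo,tobmu] -> 12 lines: mjis whtw qfcmb ndqei jueas qdhgm lkq jrvkk smyz lpo tobmu hre
Hunk 4: at line 6 remove [jrvkk] add [udkno,hqo,iujco] -> 14 lines: mjis whtw qfcmb ndqei jueas qdhgm lkq udkno hqo iujco smyz lpo tobmu hre
Hunk 5: at line 2 remove [ndqei,jueas,qdhgm] add [pcjq,jace,clrhx] -> 14 lines: mjis whtw qfcmb pcjq jace clrhx lkq udkno hqo iujco smyz lpo tobmu hre
Final line count: 14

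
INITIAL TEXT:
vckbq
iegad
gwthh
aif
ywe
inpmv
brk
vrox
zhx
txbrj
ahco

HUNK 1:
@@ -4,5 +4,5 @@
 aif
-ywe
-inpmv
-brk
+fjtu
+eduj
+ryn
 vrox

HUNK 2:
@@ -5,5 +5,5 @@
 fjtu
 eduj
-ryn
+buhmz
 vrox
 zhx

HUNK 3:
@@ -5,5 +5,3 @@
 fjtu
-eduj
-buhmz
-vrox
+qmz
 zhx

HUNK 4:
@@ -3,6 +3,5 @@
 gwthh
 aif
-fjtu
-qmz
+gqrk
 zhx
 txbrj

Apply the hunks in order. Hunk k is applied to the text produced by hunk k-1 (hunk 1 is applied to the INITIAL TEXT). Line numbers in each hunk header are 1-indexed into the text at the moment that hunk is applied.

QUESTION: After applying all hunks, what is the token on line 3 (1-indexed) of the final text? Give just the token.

Hunk 1: at line 4 remove [ywe,inpmv,brk] add [fjtu,eduj,ryn] -> 11 lines: vckbq iegad gwthh aif fjtu eduj ryn vrox zhx txbrj ahco
Hunk 2: at line 5 remove [ryn] add [buhmz] -> 11 lines: vckbq iegad gwthh aif fjtu eduj buhmz vrox zhx txbrj ahco
Hunk 3: at line 5 remove [eduj,buhmz,vrox] add [qmz] -> 9 lines: vckbq iegad gwthh aif fjtu qmz zhx txbrj ahco
Hunk 4: at line 3 remove [fjtu,qmz] add [gqrk] -> 8 lines: vckbq iegad gwthh aif gqrk zhx txbrj ahco
Final line 3: gwthh

Answer: gwthh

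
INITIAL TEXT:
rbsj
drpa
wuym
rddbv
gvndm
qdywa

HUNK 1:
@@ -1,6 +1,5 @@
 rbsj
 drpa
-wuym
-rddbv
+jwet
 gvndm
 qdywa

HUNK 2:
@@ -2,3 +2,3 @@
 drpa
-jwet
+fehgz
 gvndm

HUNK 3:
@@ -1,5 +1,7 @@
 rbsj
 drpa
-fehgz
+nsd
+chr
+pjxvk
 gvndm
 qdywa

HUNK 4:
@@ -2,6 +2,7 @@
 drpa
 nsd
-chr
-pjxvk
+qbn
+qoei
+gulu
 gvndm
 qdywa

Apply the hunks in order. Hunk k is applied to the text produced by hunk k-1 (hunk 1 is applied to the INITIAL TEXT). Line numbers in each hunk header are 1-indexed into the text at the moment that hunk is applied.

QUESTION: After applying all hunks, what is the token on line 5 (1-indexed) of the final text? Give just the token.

Hunk 1: at line 1 remove [wuym,rddbv] add [jwet] -> 5 lines: rbsj drpa jwet gvndm qdywa
Hunk 2: at line 2 remove [jwet] add [fehgz] -> 5 lines: rbsj drpa fehgz gvndm qdywa
Hunk 3: at line 1 remove [fehgz] add [nsd,chr,pjxvk] -> 7 lines: rbsj drpa nsd chr pjxvk gvndm qdywa
Hunk 4: at line 2 remove [chr,pjxvk] add [qbn,qoei,gulu] -> 8 lines: rbsj drpa nsd qbn qoei gulu gvndm qdywa
Final line 5: qoei

Answer: qoei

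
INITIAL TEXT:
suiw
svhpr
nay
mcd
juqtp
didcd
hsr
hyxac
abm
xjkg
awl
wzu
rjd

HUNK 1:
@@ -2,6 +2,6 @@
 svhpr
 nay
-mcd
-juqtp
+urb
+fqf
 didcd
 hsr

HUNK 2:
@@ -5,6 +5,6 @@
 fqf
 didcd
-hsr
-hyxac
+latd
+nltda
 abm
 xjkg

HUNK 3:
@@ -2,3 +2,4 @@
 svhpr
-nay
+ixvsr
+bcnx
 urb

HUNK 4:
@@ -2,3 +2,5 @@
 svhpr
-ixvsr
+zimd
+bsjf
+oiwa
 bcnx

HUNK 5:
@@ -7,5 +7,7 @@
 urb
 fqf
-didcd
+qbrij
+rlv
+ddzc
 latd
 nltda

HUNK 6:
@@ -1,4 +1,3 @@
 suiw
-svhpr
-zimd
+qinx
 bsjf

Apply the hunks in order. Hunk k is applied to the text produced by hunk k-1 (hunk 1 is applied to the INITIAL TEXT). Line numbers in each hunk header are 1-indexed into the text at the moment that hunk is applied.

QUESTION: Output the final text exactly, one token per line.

Hunk 1: at line 2 remove [mcd,juqtp] add [urb,fqf] -> 13 lines: suiw svhpr nay urb fqf didcd hsr hyxac abm xjkg awl wzu rjd
Hunk 2: at line 5 remove [hsr,hyxac] add [latd,nltda] -> 13 lines: suiw svhpr nay urb fqf didcd latd nltda abm xjkg awl wzu rjd
Hunk 3: at line 2 remove [nay] add [ixvsr,bcnx] -> 14 lines: suiw svhpr ixvsr bcnx urb fqf didcd latd nltda abm xjkg awl wzu rjd
Hunk 4: at line 2 remove [ixvsr] add [zimd,bsjf,oiwa] -> 16 lines: suiw svhpr zimd bsjf oiwa bcnx urb fqf didcd latd nltda abm xjkg awl wzu rjd
Hunk 5: at line 7 remove [didcd] add [qbrij,rlv,ddzc] -> 18 lines: suiw svhpr zimd bsjf oiwa bcnx urb fqf qbrij rlv ddzc latd nltda abm xjkg awl wzu rjd
Hunk 6: at line 1 remove [svhpr,zimd] add [qinx] -> 17 lines: suiw qinx bsjf oiwa bcnx urb fqf qbrij rlv ddzc latd nltda abm xjkg awl wzu rjd

Answer: suiw
qinx
bsjf
oiwa
bcnx
urb
fqf
qbrij
rlv
ddzc
latd
nltda
abm
xjkg
awl
wzu
rjd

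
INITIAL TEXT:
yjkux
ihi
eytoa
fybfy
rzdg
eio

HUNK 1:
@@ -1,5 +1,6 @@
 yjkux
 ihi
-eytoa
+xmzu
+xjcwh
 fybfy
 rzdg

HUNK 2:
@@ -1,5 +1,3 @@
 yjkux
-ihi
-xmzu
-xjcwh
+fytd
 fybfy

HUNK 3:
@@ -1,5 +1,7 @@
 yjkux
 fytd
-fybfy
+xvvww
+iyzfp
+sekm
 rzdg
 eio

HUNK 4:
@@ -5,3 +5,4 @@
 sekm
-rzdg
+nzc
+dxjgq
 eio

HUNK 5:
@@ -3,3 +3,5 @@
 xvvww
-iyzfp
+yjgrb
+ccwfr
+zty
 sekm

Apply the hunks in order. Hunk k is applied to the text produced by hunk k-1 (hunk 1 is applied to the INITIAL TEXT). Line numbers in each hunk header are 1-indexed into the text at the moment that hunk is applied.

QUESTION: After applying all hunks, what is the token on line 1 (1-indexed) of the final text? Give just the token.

Hunk 1: at line 1 remove [eytoa] add [xmzu,xjcwh] -> 7 lines: yjkux ihi xmzu xjcwh fybfy rzdg eio
Hunk 2: at line 1 remove [ihi,xmzu,xjcwh] add [fytd] -> 5 lines: yjkux fytd fybfy rzdg eio
Hunk 3: at line 1 remove [fybfy] add [xvvww,iyzfp,sekm] -> 7 lines: yjkux fytd xvvww iyzfp sekm rzdg eio
Hunk 4: at line 5 remove [rzdg] add [nzc,dxjgq] -> 8 lines: yjkux fytd xvvww iyzfp sekm nzc dxjgq eio
Hunk 5: at line 3 remove [iyzfp] add [yjgrb,ccwfr,zty] -> 10 lines: yjkux fytd xvvww yjgrb ccwfr zty sekm nzc dxjgq eio
Final line 1: yjkux

Answer: yjkux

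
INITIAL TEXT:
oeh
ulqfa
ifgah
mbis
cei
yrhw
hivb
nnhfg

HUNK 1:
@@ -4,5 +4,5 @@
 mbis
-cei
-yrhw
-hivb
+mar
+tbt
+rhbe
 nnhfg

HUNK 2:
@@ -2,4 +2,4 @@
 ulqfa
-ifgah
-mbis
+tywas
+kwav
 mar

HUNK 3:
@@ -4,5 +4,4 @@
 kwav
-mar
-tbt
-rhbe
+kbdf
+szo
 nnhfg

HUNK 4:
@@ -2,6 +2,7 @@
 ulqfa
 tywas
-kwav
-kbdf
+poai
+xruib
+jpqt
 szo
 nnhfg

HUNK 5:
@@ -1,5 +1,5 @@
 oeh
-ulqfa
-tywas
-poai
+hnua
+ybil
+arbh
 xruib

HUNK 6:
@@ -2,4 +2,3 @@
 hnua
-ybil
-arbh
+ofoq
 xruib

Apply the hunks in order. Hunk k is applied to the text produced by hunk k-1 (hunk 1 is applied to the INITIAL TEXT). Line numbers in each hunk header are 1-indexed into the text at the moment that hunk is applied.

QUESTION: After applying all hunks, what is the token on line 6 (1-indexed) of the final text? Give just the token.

Hunk 1: at line 4 remove [cei,yrhw,hivb] add [mar,tbt,rhbe] -> 8 lines: oeh ulqfa ifgah mbis mar tbt rhbe nnhfg
Hunk 2: at line 2 remove [ifgah,mbis] add [tywas,kwav] -> 8 lines: oeh ulqfa tywas kwav mar tbt rhbe nnhfg
Hunk 3: at line 4 remove [mar,tbt,rhbe] add [kbdf,szo] -> 7 lines: oeh ulqfa tywas kwav kbdf szo nnhfg
Hunk 4: at line 2 remove [kwav,kbdf] add [poai,xruib,jpqt] -> 8 lines: oeh ulqfa tywas poai xruib jpqt szo nnhfg
Hunk 5: at line 1 remove [ulqfa,tywas,poai] add [hnua,ybil,arbh] -> 8 lines: oeh hnua ybil arbh xruib jpqt szo nnhfg
Hunk 6: at line 2 remove [ybil,arbh] add [ofoq] -> 7 lines: oeh hnua ofoq xruib jpqt szo nnhfg
Final line 6: szo

Answer: szo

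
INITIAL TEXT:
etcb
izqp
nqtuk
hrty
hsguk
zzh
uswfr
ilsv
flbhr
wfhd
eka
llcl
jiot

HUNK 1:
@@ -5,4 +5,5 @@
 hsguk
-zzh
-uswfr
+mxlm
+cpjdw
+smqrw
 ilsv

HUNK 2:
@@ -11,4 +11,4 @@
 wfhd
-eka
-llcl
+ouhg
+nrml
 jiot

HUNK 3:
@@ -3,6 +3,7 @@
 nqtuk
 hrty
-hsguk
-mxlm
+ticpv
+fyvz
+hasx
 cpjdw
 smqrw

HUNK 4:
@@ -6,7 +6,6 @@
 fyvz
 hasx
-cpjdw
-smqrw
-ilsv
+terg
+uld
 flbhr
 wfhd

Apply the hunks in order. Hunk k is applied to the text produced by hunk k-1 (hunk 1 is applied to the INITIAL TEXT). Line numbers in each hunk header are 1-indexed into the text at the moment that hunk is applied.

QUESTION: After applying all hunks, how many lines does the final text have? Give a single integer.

Hunk 1: at line 5 remove [zzh,uswfr] add [mxlm,cpjdw,smqrw] -> 14 lines: etcb izqp nqtuk hrty hsguk mxlm cpjdw smqrw ilsv flbhr wfhd eka llcl jiot
Hunk 2: at line 11 remove [eka,llcl] add [ouhg,nrml] -> 14 lines: etcb izqp nqtuk hrty hsguk mxlm cpjdw smqrw ilsv flbhr wfhd ouhg nrml jiot
Hunk 3: at line 3 remove [hsguk,mxlm] add [ticpv,fyvz,hasx] -> 15 lines: etcb izqp nqtuk hrty ticpv fyvz hasx cpjdw smqrw ilsv flbhr wfhd ouhg nrml jiot
Hunk 4: at line 6 remove [cpjdw,smqrw,ilsv] add [terg,uld] -> 14 lines: etcb izqp nqtuk hrty ticpv fyvz hasx terg uld flbhr wfhd ouhg nrml jiot
Final line count: 14

Answer: 14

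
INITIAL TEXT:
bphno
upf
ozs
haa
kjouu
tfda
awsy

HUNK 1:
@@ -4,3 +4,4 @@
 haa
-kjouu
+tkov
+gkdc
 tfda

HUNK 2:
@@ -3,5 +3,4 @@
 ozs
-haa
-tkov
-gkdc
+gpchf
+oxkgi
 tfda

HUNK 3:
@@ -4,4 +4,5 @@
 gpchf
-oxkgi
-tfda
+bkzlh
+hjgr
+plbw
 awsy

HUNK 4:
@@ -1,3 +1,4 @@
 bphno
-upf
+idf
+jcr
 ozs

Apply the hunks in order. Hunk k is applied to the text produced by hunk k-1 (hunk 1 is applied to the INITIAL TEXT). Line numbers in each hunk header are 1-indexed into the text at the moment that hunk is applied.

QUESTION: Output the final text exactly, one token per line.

Answer: bphno
idf
jcr
ozs
gpchf
bkzlh
hjgr
plbw
awsy

Derivation:
Hunk 1: at line 4 remove [kjouu] add [tkov,gkdc] -> 8 lines: bphno upf ozs haa tkov gkdc tfda awsy
Hunk 2: at line 3 remove [haa,tkov,gkdc] add [gpchf,oxkgi] -> 7 lines: bphno upf ozs gpchf oxkgi tfda awsy
Hunk 3: at line 4 remove [oxkgi,tfda] add [bkzlh,hjgr,plbw] -> 8 lines: bphno upf ozs gpchf bkzlh hjgr plbw awsy
Hunk 4: at line 1 remove [upf] add [idf,jcr] -> 9 lines: bphno idf jcr ozs gpchf bkzlh hjgr plbw awsy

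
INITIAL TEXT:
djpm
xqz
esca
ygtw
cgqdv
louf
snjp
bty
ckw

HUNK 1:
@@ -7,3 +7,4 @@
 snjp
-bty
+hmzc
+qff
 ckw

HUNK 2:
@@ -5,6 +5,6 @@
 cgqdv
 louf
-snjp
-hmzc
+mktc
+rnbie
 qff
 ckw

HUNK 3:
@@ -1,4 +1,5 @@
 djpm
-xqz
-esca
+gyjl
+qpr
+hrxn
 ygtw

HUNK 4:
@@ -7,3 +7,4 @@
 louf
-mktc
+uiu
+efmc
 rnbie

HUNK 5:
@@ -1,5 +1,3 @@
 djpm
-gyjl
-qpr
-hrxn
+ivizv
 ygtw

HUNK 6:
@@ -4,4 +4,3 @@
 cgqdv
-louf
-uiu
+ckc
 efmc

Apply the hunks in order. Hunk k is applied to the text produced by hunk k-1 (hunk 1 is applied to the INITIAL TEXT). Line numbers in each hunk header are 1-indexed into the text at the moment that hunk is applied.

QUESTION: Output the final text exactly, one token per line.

Answer: djpm
ivizv
ygtw
cgqdv
ckc
efmc
rnbie
qff
ckw

Derivation:
Hunk 1: at line 7 remove [bty] add [hmzc,qff] -> 10 lines: djpm xqz esca ygtw cgqdv louf snjp hmzc qff ckw
Hunk 2: at line 5 remove [snjp,hmzc] add [mktc,rnbie] -> 10 lines: djpm xqz esca ygtw cgqdv louf mktc rnbie qff ckw
Hunk 3: at line 1 remove [xqz,esca] add [gyjl,qpr,hrxn] -> 11 lines: djpm gyjl qpr hrxn ygtw cgqdv louf mktc rnbie qff ckw
Hunk 4: at line 7 remove [mktc] add [uiu,efmc] -> 12 lines: djpm gyjl qpr hrxn ygtw cgqdv louf uiu efmc rnbie qff ckw
Hunk 5: at line 1 remove [gyjl,qpr,hrxn] add [ivizv] -> 10 lines: djpm ivizv ygtw cgqdv louf uiu efmc rnbie qff ckw
Hunk 6: at line 4 remove [louf,uiu] add [ckc] -> 9 lines: djpm ivizv ygtw cgqdv ckc efmc rnbie qff ckw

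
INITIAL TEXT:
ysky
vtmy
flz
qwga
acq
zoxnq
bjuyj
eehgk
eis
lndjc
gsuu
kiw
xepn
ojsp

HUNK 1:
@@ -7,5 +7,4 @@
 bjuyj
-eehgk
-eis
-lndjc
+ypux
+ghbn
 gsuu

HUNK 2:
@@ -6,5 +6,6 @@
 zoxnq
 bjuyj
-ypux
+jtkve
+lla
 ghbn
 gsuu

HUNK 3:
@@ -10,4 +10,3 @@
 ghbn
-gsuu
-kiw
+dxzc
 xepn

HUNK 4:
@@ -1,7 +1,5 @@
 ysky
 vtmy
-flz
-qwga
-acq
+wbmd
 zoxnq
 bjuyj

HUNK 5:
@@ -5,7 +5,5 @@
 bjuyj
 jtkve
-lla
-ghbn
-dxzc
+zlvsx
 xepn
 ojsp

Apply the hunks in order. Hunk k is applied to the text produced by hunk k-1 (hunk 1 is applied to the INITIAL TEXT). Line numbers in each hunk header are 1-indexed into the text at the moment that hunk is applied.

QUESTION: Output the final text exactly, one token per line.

Hunk 1: at line 7 remove [eehgk,eis,lndjc] add [ypux,ghbn] -> 13 lines: ysky vtmy flz qwga acq zoxnq bjuyj ypux ghbn gsuu kiw xepn ojsp
Hunk 2: at line 6 remove [ypux] add [jtkve,lla] -> 14 lines: ysky vtmy flz qwga acq zoxnq bjuyj jtkve lla ghbn gsuu kiw xepn ojsp
Hunk 3: at line 10 remove [gsuu,kiw] add [dxzc] -> 13 lines: ysky vtmy flz qwga acq zoxnq bjuyj jtkve lla ghbn dxzc xepn ojsp
Hunk 4: at line 1 remove [flz,qwga,acq] add [wbmd] -> 11 lines: ysky vtmy wbmd zoxnq bjuyj jtkve lla ghbn dxzc xepn ojsp
Hunk 5: at line 5 remove [lla,ghbn,dxzc] add [zlvsx] -> 9 lines: ysky vtmy wbmd zoxnq bjuyj jtkve zlvsx xepn ojsp

Answer: ysky
vtmy
wbmd
zoxnq
bjuyj
jtkve
zlvsx
xepn
ojsp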